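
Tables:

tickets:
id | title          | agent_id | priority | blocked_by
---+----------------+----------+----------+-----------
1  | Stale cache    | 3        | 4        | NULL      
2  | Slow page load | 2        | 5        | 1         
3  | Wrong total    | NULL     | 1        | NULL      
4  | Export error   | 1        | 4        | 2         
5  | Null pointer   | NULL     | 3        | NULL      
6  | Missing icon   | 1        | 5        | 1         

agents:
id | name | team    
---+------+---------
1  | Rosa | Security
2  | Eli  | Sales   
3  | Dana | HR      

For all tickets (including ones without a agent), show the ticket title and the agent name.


LEFT JOIN keeps every row from tickets (the left table); where agent_id has no match in agents, the agent columns become NULL. Walk through each ticket:
  - ticket 1 (Stale cache): agent_id=3 -> matches Dana
  - ticket 2 (Slow page load): agent_id=2 -> matches Eli
  - ticket 3 (Wrong total): agent_id=NULL, no match -> kept with NULL
  - ticket 4 (Export error): agent_id=1 -> matches Rosa
  - ticket 5 (Null pointer): agent_id=NULL, no match -> kept with NULL
  - ticket 6 (Missing icon): agent_id=1 -> matches Rosa
All 6 rows appear; 2 have NULL agent.

SQL:
SELECT a.title, b.name AS agent
FROM tickets a
LEFT JOIN agents b ON a.agent_id = b.id

Result:
title          | agent
---------------+------
Stale cache    | Dana 
Slow page load | Eli  
Wrong total    | NULL 
Export error   | Rosa 
Null pointer   | NULL 
Missing icon   | Rosa 


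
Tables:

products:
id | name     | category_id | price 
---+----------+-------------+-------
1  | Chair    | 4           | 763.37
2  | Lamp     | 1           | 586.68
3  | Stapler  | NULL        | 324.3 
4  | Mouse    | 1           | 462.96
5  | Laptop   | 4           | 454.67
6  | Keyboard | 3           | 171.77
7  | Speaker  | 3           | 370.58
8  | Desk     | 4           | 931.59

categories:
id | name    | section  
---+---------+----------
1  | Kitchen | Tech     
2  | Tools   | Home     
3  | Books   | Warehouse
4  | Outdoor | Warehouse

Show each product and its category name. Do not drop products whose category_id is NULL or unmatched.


LEFT JOIN keeps every row from products (the left table); where category_id has no match in categories, the category columns become NULL. Walk through each product:
  - product 1 (Chair): category_id=4 -> matches Outdoor
  - product 2 (Lamp): category_id=1 -> matches Kitchen
  - product 3 (Stapler): category_id=NULL, no match -> kept with NULL
  - product 4 (Mouse): category_id=1 -> matches Kitchen
  - product 5 (Laptop): category_id=4 -> matches Outdoor
  - product 6 (Keyboard): category_id=3 -> matches Books
  - product 7 (Speaker): category_id=3 -> matches Books
  - product 8 (Desk): category_id=4 -> matches Outdoor
All 8 rows appear; 1 has NULL category.

SQL:
SELECT a.name, b.name AS category
FROM products a
LEFT JOIN categories b ON a.category_id = b.id

Result:
name     | category
---------+---------
Chair    | Outdoor 
Lamp     | Kitchen 
Stapler  | NULL    
Mouse    | Kitchen 
Laptop   | Outdoor 
Keyboard | Books   
Speaker  | Books   
Desk     | Outdoor 


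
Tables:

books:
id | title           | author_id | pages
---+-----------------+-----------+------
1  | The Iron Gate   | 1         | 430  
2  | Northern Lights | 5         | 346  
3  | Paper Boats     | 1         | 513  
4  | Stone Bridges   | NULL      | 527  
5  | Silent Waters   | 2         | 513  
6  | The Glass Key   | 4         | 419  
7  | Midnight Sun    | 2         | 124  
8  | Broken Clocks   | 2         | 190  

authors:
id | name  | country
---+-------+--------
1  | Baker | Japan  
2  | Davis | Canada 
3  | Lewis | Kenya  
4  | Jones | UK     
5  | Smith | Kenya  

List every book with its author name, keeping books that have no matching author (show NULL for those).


LEFT JOIN keeps every row from books (the left table); where author_id has no match in authors, the author columns become NULL. Walk through each book:
  - book 1 (The Iron Gate): author_id=1 -> matches Baker
  - book 2 (Northern Lights): author_id=5 -> matches Smith
  - book 3 (Paper Boats): author_id=1 -> matches Baker
  - book 4 (Stone Bridges): author_id=NULL, no match -> kept with NULL
  - book 5 (Silent Waters): author_id=2 -> matches Davis
  - book 6 (The Glass Key): author_id=4 -> matches Jones
  - book 7 (Midnight Sun): author_id=2 -> matches Davis
  - book 8 (Broken Clocks): author_id=2 -> matches Davis
All 8 rows appear; 1 has NULL author.

SQL:
SELECT a.title, b.name AS author
FROM books a
LEFT JOIN authors b ON a.author_id = b.id

Result:
title           | author
----------------+-------
The Iron Gate   | Baker 
Northern Lights | Smith 
Paper Boats     | Baker 
Stone Bridges   | NULL  
Silent Waters   | Davis 
The Glass Key   | Jones 
Midnight Sun    | Davis 
Broken Clocks   | Davis 


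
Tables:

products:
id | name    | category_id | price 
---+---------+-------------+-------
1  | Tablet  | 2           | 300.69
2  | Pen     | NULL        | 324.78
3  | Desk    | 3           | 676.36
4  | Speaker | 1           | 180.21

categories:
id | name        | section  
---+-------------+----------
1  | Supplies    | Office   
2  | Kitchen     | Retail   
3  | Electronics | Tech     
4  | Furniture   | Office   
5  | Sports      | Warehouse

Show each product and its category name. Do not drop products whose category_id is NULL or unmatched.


LEFT JOIN keeps every row from products (the left table); where category_id has no match in categories, the category columns become NULL. Walk through each product:
  - product 1 (Tablet): category_id=2 -> matches Kitchen
  - product 2 (Pen): category_id=NULL, no match -> kept with NULL
  - product 3 (Desk): category_id=3 -> matches Electronics
  - product 4 (Speaker): category_id=1 -> matches Supplies
All 4 rows appear; 1 has NULL category.

SQL:
SELECT a.name, b.name AS category
FROM products a
LEFT JOIN categories b ON a.category_id = b.id

Result:
name    | category   
--------+------------
Tablet  | Kitchen    
Pen     | NULL       
Desk    | Electronics
Speaker | Supplies   


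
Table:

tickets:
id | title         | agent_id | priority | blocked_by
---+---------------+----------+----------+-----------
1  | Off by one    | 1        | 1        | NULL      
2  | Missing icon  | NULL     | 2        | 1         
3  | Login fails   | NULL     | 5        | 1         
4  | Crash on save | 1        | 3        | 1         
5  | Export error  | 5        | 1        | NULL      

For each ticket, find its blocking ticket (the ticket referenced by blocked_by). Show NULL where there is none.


This is a self-join: tickets is joined to a second copy of itself, matching each row's blocked_by to another row's id. Use LEFT JOIN so rows with blocked_by=NULL are kept.
  - ticket 1 (Off by one): blocked_by=NULL -> NULL
  - ticket 2 (Missing icon): blocked_by=1 -> Off by one
  - ticket 3 (Login fails): blocked_by=1 -> Off by one
  - ticket 4 (Crash on save): blocked_by=1 -> Off by one
  - ticket 5 (Export error): blocked_by=NULL -> NULL

SQL:
SELECT a.title AS item, b.title AS blocked_by
FROM tickets a
LEFT JOIN tickets b ON a.blocked_by = b.id

Result:
item          | blocked_by
--------------+-----------
Off by one    | NULL      
Missing icon  | Off by one
Login fails   | Off by one
Crash on save | Off by one
Export error  | NULL      


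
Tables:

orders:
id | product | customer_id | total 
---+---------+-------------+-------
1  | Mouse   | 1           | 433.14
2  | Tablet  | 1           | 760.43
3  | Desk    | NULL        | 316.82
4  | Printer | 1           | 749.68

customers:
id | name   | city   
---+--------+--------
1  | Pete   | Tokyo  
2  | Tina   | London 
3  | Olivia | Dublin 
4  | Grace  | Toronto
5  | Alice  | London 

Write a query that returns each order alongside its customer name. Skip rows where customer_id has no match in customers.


INNER JOIN keeps only orders rows whose customer_id matches an id in customers. Walk through each order:
  - order 1 (Mouse): customer_id=1 -> matches Pete
  - order 2 (Tablet): customer_id=1 -> matches Pete
  - order 3 (Desk): customer_id=NULL, no match -> dropped
  - order 4 (Printer): customer_id=1 -> matches Pete
So 1 of 4 rows is dropped.

SQL:
SELECT a.product, b.name AS customer
FROM orders a
INNER JOIN customers b ON a.customer_id = b.id

Result:
product | customer
--------+---------
Mouse   | Pete    
Tablet  | Pete    
Printer | Pete    


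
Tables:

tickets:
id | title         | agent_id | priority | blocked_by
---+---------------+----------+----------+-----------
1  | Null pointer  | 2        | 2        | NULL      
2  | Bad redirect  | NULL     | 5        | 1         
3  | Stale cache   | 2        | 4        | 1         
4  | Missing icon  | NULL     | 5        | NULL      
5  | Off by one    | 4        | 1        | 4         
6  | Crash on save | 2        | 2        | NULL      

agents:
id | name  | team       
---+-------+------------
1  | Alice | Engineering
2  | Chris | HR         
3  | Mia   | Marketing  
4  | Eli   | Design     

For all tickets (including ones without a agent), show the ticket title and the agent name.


LEFT JOIN keeps every row from tickets (the left table); where agent_id has no match in agents, the agent columns become NULL. Walk through each ticket:
  - ticket 1 (Null pointer): agent_id=2 -> matches Chris
  - ticket 2 (Bad redirect): agent_id=NULL, no match -> kept with NULL
  - ticket 3 (Stale cache): agent_id=2 -> matches Chris
  - ticket 4 (Missing icon): agent_id=NULL, no match -> kept with NULL
  - ticket 5 (Off by one): agent_id=4 -> matches Eli
  - ticket 6 (Crash on save): agent_id=2 -> matches Chris
All 6 rows appear; 2 have NULL agent.

SQL:
SELECT a.title, b.name AS agent
FROM tickets a
LEFT JOIN agents b ON a.agent_id = b.id

Result:
title         | agent
--------------+------
Null pointer  | Chris
Bad redirect  | NULL 
Stale cache   | Chris
Missing icon  | NULL 
Off by one    | Eli  
Crash on save | Chris


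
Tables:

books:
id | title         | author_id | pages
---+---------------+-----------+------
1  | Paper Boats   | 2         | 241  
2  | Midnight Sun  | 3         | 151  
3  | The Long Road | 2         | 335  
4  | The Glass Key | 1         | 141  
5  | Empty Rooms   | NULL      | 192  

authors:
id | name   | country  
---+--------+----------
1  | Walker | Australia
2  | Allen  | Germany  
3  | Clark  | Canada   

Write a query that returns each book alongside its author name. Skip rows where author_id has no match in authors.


INNER JOIN keeps only books rows whose author_id matches an id in authors. Walk through each book:
  - book 1 (Paper Boats): author_id=2 -> matches Allen
  - book 2 (Midnight Sun): author_id=3 -> matches Clark
  - book 3 (The Long Road): author_id=2 -> matches Allen
  - book 4 (The Glass Key): author_id=1 -> matches Walker
  - book 5 (Empty Rooms): author_id=NULL, no match -> dropped
So 1 of 5 rows is dropped.

SQL:
SELECT a.title, b.name AS author
FROM books a
INNER JOIN authors b ON a.author_id = b.id

Result:
title         | author
--------------+-------
Paper Boats   | Allen 
Midnight Sun  | Clark 
The Long Road | Allen 
The Glass Key | Walker


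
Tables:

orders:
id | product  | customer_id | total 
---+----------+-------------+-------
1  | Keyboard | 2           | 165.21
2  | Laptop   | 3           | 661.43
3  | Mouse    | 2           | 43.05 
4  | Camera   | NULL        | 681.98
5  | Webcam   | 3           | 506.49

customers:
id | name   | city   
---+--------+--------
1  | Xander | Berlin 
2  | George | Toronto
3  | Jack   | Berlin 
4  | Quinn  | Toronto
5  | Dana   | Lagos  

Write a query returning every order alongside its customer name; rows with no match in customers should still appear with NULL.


LEFT JOIN keeps every row from orders (the left table); where customer_id has no match in customers, the customer columns become NULL. Walk through each order:
  - order 1 (Keyboard): customer_id=2 -> matches George
  - order 2 (Laptop): customer_id=3 -> matches Jack
  - order 3 (Mouse): customer_id=2 -> matches George
  - order 4 (Camera): customer_id=NULL, no match -> kept with NULL
  - order 5 (Webcam): customer_id=3 -> matches Jack
All 5 rows appear; 1 has NULL customer.

SQL:
SELECT a.product, b.name AS customer
FROM orders a
LEFT JOIN customers b ON a.customer_id = b.id

Result:
product  | customer
---------+---------
Keyboard | George  
Laptop   | Jack    
Mouse    | George  
Camera   | NULL    
Webcam   | Jack    


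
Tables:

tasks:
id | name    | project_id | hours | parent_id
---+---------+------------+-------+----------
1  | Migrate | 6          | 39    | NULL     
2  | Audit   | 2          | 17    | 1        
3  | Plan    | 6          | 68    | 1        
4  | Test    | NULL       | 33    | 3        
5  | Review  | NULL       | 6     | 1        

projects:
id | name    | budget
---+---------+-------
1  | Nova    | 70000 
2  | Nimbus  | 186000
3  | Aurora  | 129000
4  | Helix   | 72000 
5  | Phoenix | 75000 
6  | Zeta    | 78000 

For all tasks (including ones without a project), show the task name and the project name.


LEFT JOIN keeps every row from tasks (the left table); where project_id has no match in projects, the project columns become NULL. Walk through each task:
  - task 1 (Migrate): project_id=6 -> matches Zeta
  - task 2 (Audit): project_id=2 -> matches Nimbus
  - task 3 (Plan): project_id=6 -> matches Zeta
  - task 4 (Test): project_id=NULL, no match -> kept with NULL
  - task 5 (Review): project_id=NULL, no match -> kept with NULL
All 5 rows appear; 2 have NULL project.

SQL:
SELECT a.name, b.name AS project
FROM tasks a
LEFT JOIN projects b ON a.project_id = b.id

Result:
name    | project
--------+--------
Migrate | Zeta   
Audit   | Nimbus 
Plan    | Zeta   
Test    | NULL   
Review  | NULL   


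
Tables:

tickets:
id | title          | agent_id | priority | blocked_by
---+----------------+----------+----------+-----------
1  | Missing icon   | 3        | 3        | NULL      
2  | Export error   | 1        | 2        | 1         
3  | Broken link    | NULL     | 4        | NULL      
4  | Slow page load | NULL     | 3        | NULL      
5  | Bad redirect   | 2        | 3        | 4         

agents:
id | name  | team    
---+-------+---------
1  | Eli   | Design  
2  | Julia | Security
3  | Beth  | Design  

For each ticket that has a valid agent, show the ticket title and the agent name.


INNER JOIN keeps only tickets rows whose agent_id matches an id in agents. Walk through each ticket:
  - ticket 1 (Missing icon): agent_id=3 -> matches Beth
  - ticket 2 (Export error): agent_id=1 -> matches Eli
  - ticket 3 (Broken link): agent_id=NULL, no match -> dropped
  - ticket 4 (Slow page load): agent_id=NULL, no match -> dropped
  - ticket 5 (Bad redirect): agent_id=2 -> matches Julia
So 2 of 5 rows are dropped.

SQL:
SELECT a.title, b.name AS agent
FROM tickets a
INNER JOIN agents b ON a.agent_id = b.id

Result:
title        | agent
-------------+------
Missing icon | Beth 
Export error | Eli  
Bad redirect | Julia


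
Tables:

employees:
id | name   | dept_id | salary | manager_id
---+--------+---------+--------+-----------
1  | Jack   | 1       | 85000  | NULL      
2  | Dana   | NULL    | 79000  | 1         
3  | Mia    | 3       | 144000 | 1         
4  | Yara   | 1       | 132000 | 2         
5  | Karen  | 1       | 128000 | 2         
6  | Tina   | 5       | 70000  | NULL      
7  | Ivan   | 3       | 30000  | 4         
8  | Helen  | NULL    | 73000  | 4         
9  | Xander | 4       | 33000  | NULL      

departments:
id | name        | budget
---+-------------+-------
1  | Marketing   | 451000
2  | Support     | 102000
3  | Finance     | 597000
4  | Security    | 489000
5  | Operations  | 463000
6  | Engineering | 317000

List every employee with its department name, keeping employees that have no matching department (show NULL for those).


LEFT JOIN keeps every row from employees (the left table); where dept_id has no match in departments, the department columns become NULL. Walk through each employee:
  - employee 1 (Jack): dept_id=1 -> matches Marketing
  - employee 2 (Dana): dept_id=NULL, no match -> kept with NULL
  - employee 3 (Mia): dept_id=3 -> matches Finance
  - employee 4 (Yara): dept_id=1 -> matches Marketing
  - employee 5 (Karen): dept_id=1 -> matches Marketing
  - employee 6 (Tina): dept_id=5 -> matches Operations
  - employee 7 (Ivan): dept_id=3 -> matches Finance
  - employee 8 (Helen): dept_id=NULL, no match -> kept with NULL
  - employee 9 (Xander): dept_id=4 -> matches Security
All 9 rows appear; 2 have NULL department.

SQL:
SELECT a.name, b.name AS department
FROM employees a
LEFT JOIN departments b ON a.dept_id = b.id

Result:
name   | department
-------+-----------
Jack   | Marketing 
Dana   | NULL      
Mia    | Finance   
Yara   | Marketing 
Karen  | Marketing 
Tina   | Operations
Ivan   | Finance   
Helen  | NULL      
Xander | Security  


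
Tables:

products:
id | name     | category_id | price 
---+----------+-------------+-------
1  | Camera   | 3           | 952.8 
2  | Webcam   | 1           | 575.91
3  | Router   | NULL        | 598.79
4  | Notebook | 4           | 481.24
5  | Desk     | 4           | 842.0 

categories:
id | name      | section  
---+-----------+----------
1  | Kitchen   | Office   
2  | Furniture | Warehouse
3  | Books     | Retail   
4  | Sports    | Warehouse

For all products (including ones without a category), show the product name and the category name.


LEFT JOIN keeps every row from products (the left table); where category_id has no match in categories, the category columns become NULL. Walk through each product:
  - product 1 (Camera): category_id=3 -> matches Books
  - product 2 (Webcam): category_id=1 -> matches Kitchen
  - product 3 (Router): category_id=NULL, no match -> kept with NULL
  - product 4 (Notebook): category_id=4 -> matches Sports
  - product 5 (Desk): category_id=4 -> matches Sports
All 5 rows appear; 1 has NULL category.

SQL:
SELECT a.name, b.name AS category
FROM products a
LEFT JOIN categories b ON a.category_id = b.id

Result:
name     | category
---------+---------
Camera   | Books   
Webcam   | Kitchen 
Router   | NULL    
Notebook | Sports  
Desk     | Sports  


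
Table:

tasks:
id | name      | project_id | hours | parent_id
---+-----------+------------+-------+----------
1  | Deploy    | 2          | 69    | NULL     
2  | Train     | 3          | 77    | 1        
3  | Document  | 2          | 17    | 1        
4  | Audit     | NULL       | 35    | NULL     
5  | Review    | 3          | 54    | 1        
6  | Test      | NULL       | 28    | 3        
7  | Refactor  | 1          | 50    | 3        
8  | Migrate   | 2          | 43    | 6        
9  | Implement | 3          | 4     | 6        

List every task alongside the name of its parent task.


This is a self-join: tasks is joined to a second copy of itself, matching each row's parent_id to another row's id. Use LEFT JOIN so rows with parent_id=NULL are kept.
  - task 1 (Deploy): parent_id=NULL -> NULL
  - task 2 (Train): parent_id=1 -> Deploy
  - task 3 (Document): parent_id=1 -> Deploy
  - task 4 (Audit): parent_id=NULL -> NULL
  - task 5 (Review): parent_id=1 -> Deploy
  - task 6 (Test): parent_id=3 -> Document
  - task 7 (Refactor): parent_id=3 -> Document
  - task 8 (Migrate): parent_id=6 -> Test
  - task 9 (Implement): parent_id=6 -> Test

SQL:
SELECT a.name AS item, b.name AS parent
FROM tasks a
LEFT JOIN tasks b ON a.parent_id = b.id

Result:
item      | parent  
----------+---------
Deploy    | NULL    
Train     | Deploy  
Document  | Deploy  
Audit     | NULL    
Review    | Deploy  
Test      | Document
Refactor  | Document
Migrate   | Test    
Implement | Test    


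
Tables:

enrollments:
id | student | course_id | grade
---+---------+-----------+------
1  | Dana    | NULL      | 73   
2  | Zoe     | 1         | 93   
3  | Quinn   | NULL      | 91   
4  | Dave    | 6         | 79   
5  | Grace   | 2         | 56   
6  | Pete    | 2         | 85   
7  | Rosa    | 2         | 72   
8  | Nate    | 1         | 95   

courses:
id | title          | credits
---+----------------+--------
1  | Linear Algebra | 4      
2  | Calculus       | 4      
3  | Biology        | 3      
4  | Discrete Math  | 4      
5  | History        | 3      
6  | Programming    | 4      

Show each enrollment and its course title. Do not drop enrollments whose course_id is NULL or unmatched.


LEFT JOIN keeps every row from enrollments (the left table); where course_id has no match in courses, the course columns become NULL. Walk through each enrollment:
  - enrollment 1 (Dana): course_id=NULL, no match -> kept with NULL
  - enrollment 2 (Zoe): course_id=1 -> matches Linear Algebra
  - enrollment 3 (Quinn): course_id=NULL, no match -> kept with NULL
  - enrollment 4 (Dave): course_id=6 -> matches Programming
  - enrollment 5 (Grace): course_id=2 -> matches Calculus
  - enrollment 6 (Pete): course_id=2 -> matches Calculus
  - enrollment 7 (Rosa): course_id=2 -> matches Calculus
  - enrollment 8 (Nate): course_id=1 -> matches Linear Algebra
All 8 rows appear; 2 have NULL course.

SQL:
SELECT a.student, b.title AS course
FROM enrollments a
LEFT JOIN courses b ON a.course_id = b.id

Result:
student | course        
--------+---------------
Dana    | NULL          
Zoe     | Linear Algebra
Quinn   | NULL          
Dave    | Programming   
Grace   | Calculus      
Pete    | Calculus      
Rosa    | Calculus      
Nate    | Linear Algebra


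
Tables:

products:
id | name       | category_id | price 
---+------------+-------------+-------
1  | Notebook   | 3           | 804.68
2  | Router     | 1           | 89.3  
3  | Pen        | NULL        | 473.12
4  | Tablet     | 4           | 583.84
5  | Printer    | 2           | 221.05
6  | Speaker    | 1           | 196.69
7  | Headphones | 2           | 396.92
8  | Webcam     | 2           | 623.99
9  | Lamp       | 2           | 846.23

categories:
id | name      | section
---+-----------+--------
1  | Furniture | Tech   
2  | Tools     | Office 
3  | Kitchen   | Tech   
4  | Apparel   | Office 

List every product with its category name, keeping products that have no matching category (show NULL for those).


LEFT JOIN keeps every row from products (the left table); where category_id has no match in categories, the category columns become NULL. Walk through each product:
  - product 1 (Notebook): category_id=3 -> matches Kitchen
  - product 2 (Router): category_id=1 -> matches Furniture
  - product 3 (Pen): category_id=NULL, no match -> kept with NULL
  - product 4 (Tablet): category_id=4 -> matches Apparel
  - product 5 (Printer): category_id=2 -> matches Tools
  - product 6 (Speaker): category_id=1 -> matches Furniture
  - product 7 (Headphones): category_id=2 -> matches Tools
  - product 8 (Webcam): category_id=2 -> matches Tools
  - product 9 (Lamp): category_id=2 -> matches Tools
All 9 rows appear; 1 has NULL category.

SQL:
SELECT a.name, b.name AS category
FROM products a
LEFT JOIN categories b ON a.category_id = b.id

Result:
name       | category 
-----------+----------
Notebook   | Kitchen  
Router     | Furniture
Pen        | NULL     
Tablet     | Apparel  
Printer    | Tools    
Speaker    | Furniture
Headphones | Tools    
Webcam     | Tools    
Lamp       | Tools    


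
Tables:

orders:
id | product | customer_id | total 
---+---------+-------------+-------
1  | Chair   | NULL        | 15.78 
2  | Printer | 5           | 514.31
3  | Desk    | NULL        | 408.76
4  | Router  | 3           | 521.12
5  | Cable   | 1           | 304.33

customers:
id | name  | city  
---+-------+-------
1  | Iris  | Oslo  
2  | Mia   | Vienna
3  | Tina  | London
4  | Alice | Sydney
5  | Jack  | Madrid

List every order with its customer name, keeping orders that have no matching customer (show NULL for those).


LEFT JOIN keeps every row from orders (the left table); where customer_id has no match in customers, the customer columns become NULL. Walk through each order:
  - order 1 (Chair): customer_id=NULL, no match -> kept with NULL
  - order 2 (Printer): customer_id=5 -> matches Jack
  - order 3 (Desk): customer_id=NULL, no match -> kept with NULL
  - order 4 (Router): customer_id=3 -> matches Tina
  - order 5 (Cable): customer_id=1 -> matches Iris
All 5 rows appear; 2 have NULL customer.

SQL:
SELECT a.product, b.name AS customer
FROM orders a
LEFT JOIN customers b ON a.customer_id = b.id

Result:
product | customer
--------+---------
Chair   | NULL    
Printer | Jack    
Desk    | NULL    
Router  | Tina    
Cable   | Iris    


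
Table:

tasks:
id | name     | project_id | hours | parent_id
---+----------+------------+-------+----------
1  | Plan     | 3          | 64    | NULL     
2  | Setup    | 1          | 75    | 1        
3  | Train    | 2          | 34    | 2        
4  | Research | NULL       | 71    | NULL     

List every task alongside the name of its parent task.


This is a self-join: tasks is joined to a second copy of itself, matching each row's parent_id to another row's id. Use LEFT JOIN so rows with parent_id=NULL are kept.
  - task 1 (Plan): parent_id=NULL -> NULL
  - task 2 (Setup): parent_id=1 -> Plan
  - task 3 (Train): parent_id=2 -> Setup
  - task 4 (Research): parent_id=NULL -> NULL

SQL:
SELECT a.name AS item, b.name AS parent
FROM tasks a
LEFT JOIN tasks b ON a.parent_id = b.id

Result:
item     | parent
---------+-------
Plan     | NULL  
Setup    | Plan  
Train    | Setup 
Research | NULL  


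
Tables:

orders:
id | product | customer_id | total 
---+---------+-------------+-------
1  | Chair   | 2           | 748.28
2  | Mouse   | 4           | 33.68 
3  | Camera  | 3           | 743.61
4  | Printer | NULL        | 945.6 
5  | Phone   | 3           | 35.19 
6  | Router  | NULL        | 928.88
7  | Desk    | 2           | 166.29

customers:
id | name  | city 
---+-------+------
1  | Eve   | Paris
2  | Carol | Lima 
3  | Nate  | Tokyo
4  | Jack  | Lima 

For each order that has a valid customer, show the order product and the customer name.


INNER JOIN keeps only orders rows whose customer_id matches an id in customers. Walk through each order:
  - order 1 (Chair): customer_id=2 -> matches Carol
  - order 2 (Mouse): customer_id=4 -> matches Jack
  - order 3 (Camera): customer_id=3 -> matches Nate
  - order 4 (Printer): customer_id=NULL, no match -> dropped
  - order 5 (Phone): customer_id=3 -> matches Nate
  - order 6 (Router): customer_id=NULL, no match -> dropped
  - order 7 (Desk): customer_id=2 -> matches Carol
So 2 of 7 rows are dropped.

SQL:
SELECT a.product, b.name AS customer
FROM orders a
INNER JOIN customers b ON a.customer_id = b.id

Result:
product | customer
--------+---------
Chair   | Carol   
Mouse   | Jack    
Camera  | Nate    
Phone   | Nate    
Desk    | Carol   


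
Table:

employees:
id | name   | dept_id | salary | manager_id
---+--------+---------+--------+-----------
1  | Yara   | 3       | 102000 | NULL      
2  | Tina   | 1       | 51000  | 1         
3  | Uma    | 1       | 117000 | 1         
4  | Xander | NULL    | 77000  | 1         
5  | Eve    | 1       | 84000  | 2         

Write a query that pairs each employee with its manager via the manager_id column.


This is a self-join: employees is joined to a second copy of itself, matching each row's manager_id to another row's id. Use LEFT JOIN so rows with manager_id=NULL are kept.
  - employee 1 (Yara): manager_id=NULL -> NULL
  - employee 2 (Tina): manager_id=1 -> Yara
  - employee 3 (Uma): manager_id=1 -> Yara
  - employee 4 (Xander): manager_id=1 -> Yara
  - employee 5 (Eve): manager_id=2 -> Tina

SQL:
SELECT a.name AS item, b.name AS manager
FROM employees a
LEFT JOIN employees b ON a.manager_id = b.id

Result:
item   | manager
-------+--------
Yara   | NULL   
Tina   | Yara   
Uma    | Yara   
Xander | Yara   
Eve    | Tina   


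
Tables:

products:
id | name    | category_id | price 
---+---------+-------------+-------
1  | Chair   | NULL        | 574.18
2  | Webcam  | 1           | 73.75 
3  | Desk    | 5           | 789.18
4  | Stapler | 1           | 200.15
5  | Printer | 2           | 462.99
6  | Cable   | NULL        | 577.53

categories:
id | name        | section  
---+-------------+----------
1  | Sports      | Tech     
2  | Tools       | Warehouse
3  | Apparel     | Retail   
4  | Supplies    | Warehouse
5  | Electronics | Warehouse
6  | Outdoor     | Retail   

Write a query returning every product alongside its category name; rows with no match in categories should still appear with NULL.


LEFT JOIN keeps every row from products (the left table); where category_id has no match in categories, the category columns become NULL. Walk through each product:
  - product 1 (Chair): category_id=NULL, no match -> kept with NULL
  - product 2 (Webcam): category_id=1 -> matches Sports
  - product 3 (Desk): category_id=5 -> matches Electronics
  - product 4 (Stapler): category_id=1 -> matches Sports
  - product 5 (Printer): category_id=2 -> matches Tools
  - product 6 (Cable): category_id=NULL, no match -> kept with NULL
All 6 rows appear; 2 have NULL category.

SQL:
SELECT a.name, b.name AS category
FROM products a
LEFT JOIN categories b ON a.category_id = b.id

Result:
name    | category   
--------+------------
Chair   | NULL       
Webcam  | Sports     
Desk    | Electronics
Stapler | Sports     
Printer | Tools      
Cable   | NULL       


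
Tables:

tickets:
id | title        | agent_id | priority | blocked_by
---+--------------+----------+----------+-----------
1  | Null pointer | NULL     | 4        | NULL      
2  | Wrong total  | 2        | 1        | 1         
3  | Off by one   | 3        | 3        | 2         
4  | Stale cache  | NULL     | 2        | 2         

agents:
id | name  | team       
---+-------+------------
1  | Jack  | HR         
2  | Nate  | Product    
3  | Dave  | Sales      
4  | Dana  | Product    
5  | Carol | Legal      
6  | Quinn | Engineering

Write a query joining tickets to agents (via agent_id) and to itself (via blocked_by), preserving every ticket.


Two LEFT JOINs from the same base table tickets: one to agents via agent_id, one to tickets itself via blocked_by. Both are LEFT so every ticket is preserved.
Match against agents:
  - ticket 1 (Null pointer): agent_id=NULL, no match -> kept with NULL
  - ticket 2 (Wrong total): agent_id=2 -> matches Nate
  - ticket 3 (Off by one): agent_id=3 -> matches Dave
  - ticket 4 (Stale cache): agent_id=NULL, no match -> kept with NULL
Match against tickets (self):
  - ticket 1 (Null pointer): blocked_by=NULL -> NULL
  - ticket 2 (Wrong total): blocked_by=1 -> Null pointer
  - ticket 3 (Off by one): blocked_by=2 -> Wrong total
  - ticket 4 (Stale cache): blocked_by=2 -> Wrong total

SQL:
SELECT a.title, b.name AS agent, c.title AS blocked_by
FROM tickets a
LEFT JOIN agents b ON a.agent_id = b.id
LEFT JOIN tickets c ON a.blocked_by = c.id

Result:
title        | agent | blocked_by  
-------------+-------+-------------
Null pointer | NULL  | NULL        
Wrong total  | Nate  | Null pointer
Off by one   | Dave  | Wrong total 
Stale cache  | NULL  | Wrong total 


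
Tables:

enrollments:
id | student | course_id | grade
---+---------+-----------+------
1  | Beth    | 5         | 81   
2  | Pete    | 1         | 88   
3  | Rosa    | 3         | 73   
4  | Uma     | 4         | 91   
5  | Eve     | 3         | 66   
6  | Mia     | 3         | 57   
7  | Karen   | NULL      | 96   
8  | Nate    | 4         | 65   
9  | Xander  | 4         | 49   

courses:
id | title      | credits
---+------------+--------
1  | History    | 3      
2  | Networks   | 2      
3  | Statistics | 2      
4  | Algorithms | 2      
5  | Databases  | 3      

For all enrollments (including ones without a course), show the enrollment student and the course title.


LEFT JOIN keeps every row from enrollments (the left table); where course_id has no match in courses, the course columns become NULL. Walk through each enrollment:
  - enrollment 1 (Beth): course_id=5 -> matches Databases
  - enrollment 2 (Pete): course_id=1 -> matches History
  - enrollment 3 (Rosa): course_id=3 -> matches Statistics
  - enrollment 4 (Uma): course_id=4 -> matches Algorithms
  - enrollment 5 (Eve): course_id=3 -> matches Statistics
  - enrollment 6 (Mia): course_id=3 -> matches Statistics
  - enrollment 7 (Karen): course_id=NULL, no match -> kept with NULL
  - enrollment 8 (Nate): course_id=4 -> matches Algorithms
  - enrollment 9 (Xander): course_id=4 -> matches Algorithms
All 9 rows appear; 1 has NULL course.

SQL:
SELECT a.student, b.title AS course
FROM enrollments a
LEFT JOIN courses b ON a.course_id = b.id

Result:
student | course    
--------+-----------
Beth    | Databases 
Pete    | History   
Rosa    | Statistics
Uma     | Algorithms
Eve     | Statistics
Mia     | Statistics
Karen   | NULL      
Nate    | Algorithms
Xander  | Algorithms


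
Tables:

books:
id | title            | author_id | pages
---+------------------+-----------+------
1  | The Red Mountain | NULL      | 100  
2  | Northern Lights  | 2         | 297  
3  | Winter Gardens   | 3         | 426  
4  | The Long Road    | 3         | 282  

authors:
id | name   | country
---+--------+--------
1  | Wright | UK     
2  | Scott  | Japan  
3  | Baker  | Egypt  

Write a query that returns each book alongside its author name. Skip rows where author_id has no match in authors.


INNER JOIN keeps only books rows whose author_id matches an id in authors. Walk through each book:
  - book 1 (The Red Mountain): author_id=NULL, no match -> dropped
  - book 2 (Northern Lights): author_id=2 -> matches Scott
  - book 3 (Winter Gardens): author_id=3 -> matches Baker
  - book 4 (The Long Road): author_id=3 -> matches Baker
So 1 of 4 rows is dropped.

SQL:
SELECT a.title, b.name AS author
FROM books a
INNER JOIN authors b ON a.author_id = b.id

Result:
title           | author
----------------+-------
Northern Lights | Scott 
Winter Gardens  | Baker 
The Long Road   | Baker 


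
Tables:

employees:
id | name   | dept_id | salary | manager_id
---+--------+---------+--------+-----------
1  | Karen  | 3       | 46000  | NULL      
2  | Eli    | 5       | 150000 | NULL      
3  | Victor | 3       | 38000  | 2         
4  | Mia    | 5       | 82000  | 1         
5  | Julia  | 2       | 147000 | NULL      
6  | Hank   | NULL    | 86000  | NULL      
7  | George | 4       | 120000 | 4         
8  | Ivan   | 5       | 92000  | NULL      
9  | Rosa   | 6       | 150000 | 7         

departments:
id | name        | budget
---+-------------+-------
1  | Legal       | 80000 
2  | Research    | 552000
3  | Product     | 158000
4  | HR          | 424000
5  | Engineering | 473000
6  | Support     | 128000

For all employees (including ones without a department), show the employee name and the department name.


LEFT JOIN keeps every row from employees (the left table); where dept_id has no match in departments, the department columns become NULL. Walk through each employee:
  - employee 1 (Karen): dept_id=3 -> matches Product
  - employee 2 (Eli): dept_id=5 -> matches Engineering
  - employee 3 (Victor): dept_id=3 -> matches Product
  - employee 4 (Mia): dept_id=5 -> matches Engineering
  - employee 5 (Julia): dept_id=2 -> matches Research
  - employee 6 (Hank): dept_id=NULL, no match -> kept with NULL
  - employee 7 (George): dept_id=4 -> matches HR
  - employee 8 (Ivan): dept_id=5 -> matches Engineering
  - employee 9 (Rosa): dept_id=6 -> matches Support
All 9 rows appear; 1 has NULL department.

SQL:
SELECT a.name, b.name AS department
FROM employees a
LEFT JOIN departments b ON a.dept_id = b.id

Result:
name   | department 
-------+------------
Karen  | Product    
Eli    | Engineering
Victor | Product    
Mia    | Engineering
Julia  | Research   
Hank   | NULL       
George | HR         
Ivan   | Engineering
Rosa   | Support    


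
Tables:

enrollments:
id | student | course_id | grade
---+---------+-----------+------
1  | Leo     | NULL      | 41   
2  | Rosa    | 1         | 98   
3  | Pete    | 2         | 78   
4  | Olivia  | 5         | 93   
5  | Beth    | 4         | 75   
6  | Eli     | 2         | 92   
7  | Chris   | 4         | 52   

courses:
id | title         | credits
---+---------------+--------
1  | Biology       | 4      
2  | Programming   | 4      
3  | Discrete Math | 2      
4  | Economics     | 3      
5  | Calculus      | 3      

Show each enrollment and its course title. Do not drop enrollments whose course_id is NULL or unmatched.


LEFT JOIN keeps every row from enrollments (the left table); where course_id has no match in courses, the course columns become NULL. Walk through each enrollment:
  - enrollment 1 (Leo): course_id=NULL, no match -> kept with NULL
  - enrollment 2 (Rosa): course_id=1 -> matches Biology
  - enrollment 3 (Pete): course_id=2 -> matches Programming
  - enrollment 4 (Olivia): course_id=5 -> matches Calculus
  - enrollment 5 (Beth): course_id=4 -> matches Economics
  - enrollment 6 (Eli): course_id=2 -> matches Programming
  - enrollment 7 (Chris): course_id=4 -> matches Economics
All 7 rows appear; 1 has NULL course.

SQL:
SELECT a.student, b.title AS course
FROM enrollments a
LEFT JOIN courses b ON a.course_id = b.id

Result:
student | course     
--------+------------
Leo     | NULL       
Rosa    | Biology    
Pete    | Programming
Olivia  | Calculus   
Beth    | Economics  
Eli     | Programming
Chris   | Economics  


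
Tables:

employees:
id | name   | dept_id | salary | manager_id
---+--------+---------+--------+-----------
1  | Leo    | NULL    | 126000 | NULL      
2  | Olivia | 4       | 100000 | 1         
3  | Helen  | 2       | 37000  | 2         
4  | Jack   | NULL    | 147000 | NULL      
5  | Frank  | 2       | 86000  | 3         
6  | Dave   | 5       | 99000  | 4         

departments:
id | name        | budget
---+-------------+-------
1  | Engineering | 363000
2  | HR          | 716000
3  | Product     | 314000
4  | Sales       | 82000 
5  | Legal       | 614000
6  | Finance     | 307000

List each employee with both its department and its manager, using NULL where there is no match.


Two LEFT JOINs from the same base table employees: one to departments via dept_id, one to employees itself via manager_id. Both are LEFT so every employee is preserved.
Match against departments:
  - employee 1 (Leo): dept_id=NULL, no match -> kept with NULL
  - employee 2 (Olivia): dept_id=4 -> matches Sales
  - employee 3 (Helen): dept_id=2 -> matches HR
  - employee 4 (Jack): dept_id=NULL, no match -> kept with NULL
  - employee 5 (Frank): dept_id=2 -> matches HR
  - employee 6 (Dave): dept_id=5 -> matches Legal
Match against employees (self):
  - employee 1 (Leo): manager_id=NULL -> NULL
  - employee 2 (Olivia): manager_id=1 -> Leo
  - employee 3 (Helen): manager_id=2 -> Olivia
  - employee 4 (Jack): manager_id=NULL -> NULL
  - employee 5 (Frank): manager_id=3 -> Helen
  - employee 6 (Dave): manager_id=4 -> Jack

SQL:
SELECT a.name, b.name AS department, c.name AS manager
FROM employees a
LEFT JOIN departments b ON a.dept_id = b.id
LEFT JOIN employees c ON a.manager_id = c.id

Result:
name   | department | manager
-------+------------+--------
Leo    | NULL       | NULL   
Olivia | Sales      | Leo    
Helen  | HR         | Olivia 
Jack   | NULL       | NULL   
Frank  | HR         | Helen  
Dave   | Legal      | Jack   


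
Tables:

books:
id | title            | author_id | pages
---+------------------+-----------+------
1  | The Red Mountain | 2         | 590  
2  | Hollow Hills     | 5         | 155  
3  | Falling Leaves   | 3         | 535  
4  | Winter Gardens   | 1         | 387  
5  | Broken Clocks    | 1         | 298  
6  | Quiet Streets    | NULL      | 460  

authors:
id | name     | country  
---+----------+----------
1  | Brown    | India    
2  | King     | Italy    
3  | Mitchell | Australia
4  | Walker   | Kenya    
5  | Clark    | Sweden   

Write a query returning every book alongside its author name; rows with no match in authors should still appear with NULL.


LEFT JOIN keeps every row from books (the left table); where author_id has no match in authors, the author columns become NULL. Walk through each book:
  - book 1 (The Red Mountain): author_id=2 -> matches King
  - book 2 (Hollow Hills): author_id=5 -> matches Clark
  - book 3 (Falling Leaves): author_id=3 -> matches Mitchell
  - book 4 (Winter Gardens): author_id=1 -> matches Brown
  - book 5 (Broken Clocks): author_id=1 -> matches Brown
  - book 6 (Quiet Streets): author_id=NULL, no match -> kept with NULL
All 6 rows appear; 1 has NULL author.

SQL:
SELECT a.title, b.name AS author
FROM books a
LEFT JOIN authors b ON a.author_id = b.id

Result:
title            | author  
-----------------+---------
The Red Mountain | King    
Hollow Hills     | Clark   
Falling Leaves   | Mitchell
Winter Gardens   | Brown   
Broken Clocks    | Brown   
Quiet Streets    | NULL    
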